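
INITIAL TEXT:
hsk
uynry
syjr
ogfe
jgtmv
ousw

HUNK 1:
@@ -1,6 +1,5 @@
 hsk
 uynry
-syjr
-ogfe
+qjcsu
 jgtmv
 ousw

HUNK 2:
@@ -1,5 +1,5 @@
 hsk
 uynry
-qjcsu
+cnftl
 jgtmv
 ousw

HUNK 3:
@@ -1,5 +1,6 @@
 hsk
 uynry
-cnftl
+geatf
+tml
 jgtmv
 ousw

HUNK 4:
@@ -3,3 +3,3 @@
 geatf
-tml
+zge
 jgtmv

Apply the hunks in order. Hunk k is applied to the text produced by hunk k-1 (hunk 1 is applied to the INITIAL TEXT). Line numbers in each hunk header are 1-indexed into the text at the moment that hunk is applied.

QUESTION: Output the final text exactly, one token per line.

Answer: hsk
uynry
geatf
zge
jgtmv
ousw

Derivation:
Hunk 1: at line 1 remove [syjr,ogfe] add [qjcsu] -> 5 lines: hsk uynry qjcsu jgtmv ousw
Hunk 2: at line 1 remove [qjcsu] add [cnftl] -> 5 lines: hsk uynry cnftl jgtmv ousw
Hunk 3: at line 1 remove [cnftl] add [geatf,tml] -> 6 lines: hsk uynry geatf tml jgtmv ousw
Hunk 4: at line 3 remove [tml] add [zge] -> 6 lines: hsk uynry geatf zge jgtmv ousw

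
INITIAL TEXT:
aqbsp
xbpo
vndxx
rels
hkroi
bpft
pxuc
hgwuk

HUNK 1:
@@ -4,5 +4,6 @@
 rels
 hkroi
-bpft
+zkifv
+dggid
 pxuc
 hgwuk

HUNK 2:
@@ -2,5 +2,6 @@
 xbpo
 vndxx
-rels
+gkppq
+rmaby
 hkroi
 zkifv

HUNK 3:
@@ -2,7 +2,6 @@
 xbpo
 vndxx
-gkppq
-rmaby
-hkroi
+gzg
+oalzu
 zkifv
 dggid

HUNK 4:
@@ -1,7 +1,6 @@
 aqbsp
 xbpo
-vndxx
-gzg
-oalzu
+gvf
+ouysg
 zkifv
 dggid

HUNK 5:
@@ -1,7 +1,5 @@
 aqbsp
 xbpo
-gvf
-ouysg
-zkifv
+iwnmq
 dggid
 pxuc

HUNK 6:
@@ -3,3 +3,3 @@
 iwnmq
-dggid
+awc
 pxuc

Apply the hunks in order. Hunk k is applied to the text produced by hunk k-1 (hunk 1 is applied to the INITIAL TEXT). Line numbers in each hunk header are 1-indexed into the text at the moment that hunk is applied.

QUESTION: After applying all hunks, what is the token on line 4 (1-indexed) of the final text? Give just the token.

Answer: awc

Derivation:
Hunk 1: at line 4 remove [bpft] add [zkifv,dggid] -> 9 lines: aqbsp xbpo vndxx rels hkroi zkifv dggid pxuc hgwuk
Hunk 2: at line 2 remove [rels] add [gkppq,rmaby] -> 10 lines: aqbsp xbpo vndxx gkppq rmaby hkroi zkifv dggid pxuc hgwuk
Hunk 3: at line 2 remove [gkppq,rmaby,hkroi] add [gzg,oalzu] -> 9 lines: aqbsp xbpo vndxx gzg oalzu zkifv dggid pxuc hgwuk
Hunk 4: at line 1 remove [vndxx,gzg,oalzu] add [gvf,ouysg] -> 8 lines: aqbsp xbpo gvf ouysg zkifv dggid pxuc hgwuk
Hunk 5: at line 1 remove [gvf,ouysg,zkifv] add [iwnmq] -> 6 lines: aqbsp xbpo iwnmq dggid pxuc hgwuk
Hunk 6: at line 3 remove [dggid] add [awc] -> 6 lines: aqbsp xbpo iwnmq awc pxuc hgwuk
Final line 4: awc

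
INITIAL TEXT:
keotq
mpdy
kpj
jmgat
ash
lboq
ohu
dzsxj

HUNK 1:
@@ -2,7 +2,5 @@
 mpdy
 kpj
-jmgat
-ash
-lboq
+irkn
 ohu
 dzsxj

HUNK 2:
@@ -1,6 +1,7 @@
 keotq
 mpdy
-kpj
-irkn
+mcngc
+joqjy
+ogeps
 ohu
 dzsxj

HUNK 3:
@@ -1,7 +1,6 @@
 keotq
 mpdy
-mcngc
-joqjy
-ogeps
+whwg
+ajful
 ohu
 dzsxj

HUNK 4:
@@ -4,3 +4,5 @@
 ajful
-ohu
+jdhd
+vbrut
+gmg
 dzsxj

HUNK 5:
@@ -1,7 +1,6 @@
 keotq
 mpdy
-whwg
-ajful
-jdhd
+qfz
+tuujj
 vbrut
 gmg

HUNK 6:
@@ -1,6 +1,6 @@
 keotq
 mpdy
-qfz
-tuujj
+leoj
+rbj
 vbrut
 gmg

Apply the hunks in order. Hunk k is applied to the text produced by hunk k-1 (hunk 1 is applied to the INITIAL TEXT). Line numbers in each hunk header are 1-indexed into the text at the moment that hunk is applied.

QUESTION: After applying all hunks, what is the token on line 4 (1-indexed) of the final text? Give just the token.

Hunk 1: at line 2 remove [jmgat,ash,lboq] add [irkn] -> 6 lines: keotq mpdy kpj irkn ohu dzsxj
Hunk 2: at line 1 remove [kpj,irkn] add [mcngc,joqjy,ogeps] -> 7 lines: keotq mpdy mcngc joqjy ogeps ohu dzsxj
Hunk 3: at line 1 remove [mcngc,joqjy,ogeps] add [whwg,ajful] -> 6 lines: keotq mpdy whwg ajful ohu dzsxj
Hunk 4: at line 4 remove [ohu] add [jdhd,vbrut,gmg] -> 8 lines: keotq mpdy whwg ajful jdhd vbrut gmg dzsxj
Hunk 5: at line 1 remove [whwg,ajful,jdhd] add [qfz,tuujj] -> 7 lines: keotq mpdy qfz tuujj vbrut gmg dzsxj
Hunk 6: at line 1 remove [qfz,tuujj] add [leoj,rbj] -> 7 lines: keotq mpdy leoj rbj vbrut gmg dzsxj
Final line 4: rbj

Answer: rbj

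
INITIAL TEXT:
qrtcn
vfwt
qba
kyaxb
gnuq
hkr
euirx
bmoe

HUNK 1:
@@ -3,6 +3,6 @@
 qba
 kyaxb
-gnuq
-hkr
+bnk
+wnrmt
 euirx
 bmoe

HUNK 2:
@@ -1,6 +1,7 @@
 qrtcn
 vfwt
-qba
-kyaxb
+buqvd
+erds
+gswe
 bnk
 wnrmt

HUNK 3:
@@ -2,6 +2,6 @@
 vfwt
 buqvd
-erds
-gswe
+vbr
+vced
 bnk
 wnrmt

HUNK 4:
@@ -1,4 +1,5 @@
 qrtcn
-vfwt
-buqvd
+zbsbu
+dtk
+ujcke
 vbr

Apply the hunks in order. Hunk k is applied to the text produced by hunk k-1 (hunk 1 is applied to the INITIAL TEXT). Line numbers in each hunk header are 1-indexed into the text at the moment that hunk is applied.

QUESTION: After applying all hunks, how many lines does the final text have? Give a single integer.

Hunk 1: at line 3 remove [gnuq,hkr] add [bnk,wnrmt] -> 8 lines: qrtcn vfwt qba kyaxb bnk wnrmt euirx bmoe
Hunk 2: at line 1 remove [qba,kyaxb] add [buqvd,erds,gswe] -> 9 lines: qrtcn vfwt buqvd erds gswe bnk wnrmt euirx bmoe
Hunk 3: at line 2 remove [erds,gswe] add [vbr,vced] -> 9 lines: qrtcn vfwt buqvd vbr vced bnk wnrmt euirx bmoe
Hunk 4: at line 1 remove [vfwt,buqvd] add [zbsbu,dtk,ujcke] -> 10 lines: qrtcn zbsbu dtk ujcke vbr vced bnk wnrmt euirx bmoe
Final line count: 10

Answer: 10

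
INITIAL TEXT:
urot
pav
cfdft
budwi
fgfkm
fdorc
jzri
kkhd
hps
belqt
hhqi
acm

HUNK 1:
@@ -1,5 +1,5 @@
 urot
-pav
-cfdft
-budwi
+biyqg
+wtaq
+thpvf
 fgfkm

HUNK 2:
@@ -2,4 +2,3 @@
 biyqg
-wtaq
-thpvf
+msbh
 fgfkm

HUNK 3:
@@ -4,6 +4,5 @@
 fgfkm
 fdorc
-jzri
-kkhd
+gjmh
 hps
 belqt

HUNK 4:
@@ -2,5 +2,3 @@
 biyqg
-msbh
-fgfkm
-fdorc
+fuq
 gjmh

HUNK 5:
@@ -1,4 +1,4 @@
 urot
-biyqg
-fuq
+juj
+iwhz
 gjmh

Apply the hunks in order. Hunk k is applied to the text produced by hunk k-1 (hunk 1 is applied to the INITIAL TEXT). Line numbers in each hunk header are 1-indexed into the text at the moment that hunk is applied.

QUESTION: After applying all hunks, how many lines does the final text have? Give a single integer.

Hunk 1: at line 1 remove [pav,cfdft,budwi] add [biyqg,wtaq,thpvf] -> 12 lines: urot biyqg wtaq thpvf fgfkm fdorc jzri kkhd hps belqt hhqi acm
Hunk 2: at line 2 remove [wtaq,thpvf] add [msbh] -> 11 lines: urot biyqg msbh fgfkm fdorc jzri kkhd hps belqt hhqi acm
Hunk 3: at line 4 remove [jzri,kkhd] add [gjmh] -> 10 lines: urot biyqg msbh fgfkm fdorc gjmh hps belqt hhqi acm
Hunk 4: at line 2 remove [msbh,fgfkm,fdorc] add [fuq] -> 8 lines: urot biyqg fuq gjmh hps belqt hhqi acm
Hunk 5: at line 1 remove [biyqg,fuq] add [juj,iwhz] -> 8 lines: urot juj iwhz gjmh hps belqt hhqi acm
Final line count: 8

Answer: 8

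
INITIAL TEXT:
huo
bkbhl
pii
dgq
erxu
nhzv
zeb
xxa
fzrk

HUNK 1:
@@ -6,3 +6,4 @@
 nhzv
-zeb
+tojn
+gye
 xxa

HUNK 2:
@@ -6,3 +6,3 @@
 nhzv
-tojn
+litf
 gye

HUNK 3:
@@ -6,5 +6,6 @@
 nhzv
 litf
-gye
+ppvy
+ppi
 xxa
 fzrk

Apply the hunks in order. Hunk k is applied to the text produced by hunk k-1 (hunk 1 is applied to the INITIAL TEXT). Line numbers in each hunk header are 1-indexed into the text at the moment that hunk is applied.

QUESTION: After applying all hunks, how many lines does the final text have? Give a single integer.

Hunk 1: at line 6 remove [zeb] add [tojn,gye] -> 10 lines: huo bkbhl pii dgq erxu nhzv tojn gye xxa fzrk
Hunk 2: at line 6 remove [tojn] add [litf] -> 10 lines: huo bkbhl pii dgq erxu nhzv litf gye xxa fzrk
Hunk 3: at line 6 remove [gye] add [ppvy,ppi] -> 11 lines: huo bkbhl pii dgq erxu nhzv litf ppvy ppi xxa fzrk
Final line count: 11

Answer: 11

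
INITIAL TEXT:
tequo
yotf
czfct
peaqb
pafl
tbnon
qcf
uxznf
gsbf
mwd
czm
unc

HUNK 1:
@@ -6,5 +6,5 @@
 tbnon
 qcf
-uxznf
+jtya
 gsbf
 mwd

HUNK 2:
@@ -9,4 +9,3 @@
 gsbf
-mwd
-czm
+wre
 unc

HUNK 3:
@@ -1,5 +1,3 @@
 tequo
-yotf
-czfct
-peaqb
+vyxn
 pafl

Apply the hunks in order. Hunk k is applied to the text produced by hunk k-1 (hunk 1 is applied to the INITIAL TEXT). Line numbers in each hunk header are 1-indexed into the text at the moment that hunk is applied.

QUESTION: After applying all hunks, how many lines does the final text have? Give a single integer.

Hunk 1: at line 6 remove [uxznf] add [jtya] -> 12 lines: tequo yotf czfct peaqb pafl tbnon qcf jtya gsbf mwd czm unc
Hunk 2: at line 9 remove [mwd,czm] add [wre] -> 11 lines: tequo yotf czfct peaqb pafl tbnon qcf jtya gsbf wre unc
Hunk 3: at line 1 remove [yotf,czfct,peaqb] add [vyxn] -> 9 lines: tequo vyxn pafl tbnon qcf jtya gsbf wre unc
Final line count: 9

Answer: 9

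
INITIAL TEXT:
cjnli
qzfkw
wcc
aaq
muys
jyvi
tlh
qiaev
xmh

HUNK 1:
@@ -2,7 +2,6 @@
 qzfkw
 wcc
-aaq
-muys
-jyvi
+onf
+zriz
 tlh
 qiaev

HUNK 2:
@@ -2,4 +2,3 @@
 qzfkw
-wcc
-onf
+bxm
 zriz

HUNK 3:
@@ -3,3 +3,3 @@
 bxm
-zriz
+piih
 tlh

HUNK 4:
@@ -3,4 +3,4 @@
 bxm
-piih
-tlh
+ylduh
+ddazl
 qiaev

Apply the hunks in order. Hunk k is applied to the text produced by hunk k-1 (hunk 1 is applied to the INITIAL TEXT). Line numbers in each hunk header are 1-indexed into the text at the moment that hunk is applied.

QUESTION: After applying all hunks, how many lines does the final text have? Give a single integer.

Hunk 1: at line 2 remove [aaq,muys,jyvi] add [onf,zriz] -> 8 lines: cjnli qzfkw wcc onf zriz tlh qiaev xmh
Hunk 2: at line 2 remove [wcc,onf] add [bxm] -> 7 lines: cjnli qzfkw bxm zriz tlh qiaev xmh
Hunk 3: at line 3 remove [zriz] add [piih] -> 7 lines: cjnli qzfkw bxm piih tlh qiaev xmh
Hunk 4: at line 3 remove [piih,tlh] add [ylduh,ddazl] -> 7 lines: cjnli qzfkw bxm ylduh ddazl qiaev xmh
Final line count: 7

Answer: 7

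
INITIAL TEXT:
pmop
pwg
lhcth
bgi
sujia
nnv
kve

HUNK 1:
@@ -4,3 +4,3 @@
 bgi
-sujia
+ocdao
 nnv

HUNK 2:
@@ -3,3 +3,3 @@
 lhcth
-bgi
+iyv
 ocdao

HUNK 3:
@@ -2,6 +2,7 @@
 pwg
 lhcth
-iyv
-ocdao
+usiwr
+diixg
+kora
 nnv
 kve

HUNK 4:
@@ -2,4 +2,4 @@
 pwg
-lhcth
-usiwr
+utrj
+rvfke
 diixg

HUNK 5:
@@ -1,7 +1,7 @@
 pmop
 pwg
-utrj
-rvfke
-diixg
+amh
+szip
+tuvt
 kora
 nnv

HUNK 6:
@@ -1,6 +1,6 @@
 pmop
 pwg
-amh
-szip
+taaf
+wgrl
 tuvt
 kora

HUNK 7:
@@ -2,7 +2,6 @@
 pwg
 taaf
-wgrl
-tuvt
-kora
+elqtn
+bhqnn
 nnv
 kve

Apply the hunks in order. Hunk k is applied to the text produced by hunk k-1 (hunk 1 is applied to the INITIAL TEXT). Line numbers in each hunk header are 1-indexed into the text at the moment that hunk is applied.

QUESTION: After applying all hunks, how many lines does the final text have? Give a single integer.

Answer: 7

Derivation:
Hunk 1: at line 4 remove [sujia] add [ocdao] -> 7 lines: pmop pwg lhcth bgi ocdao nnv kve
Hunk 2: at line 3 remove [bgi] add [iyv] -> 7 lines: pmop pwg lhcth iyv ocdao nnv kve
Hunk 3: at line 2 remove [iyv,ocdao] add [usiwr,diixg,kora] -> 8 lines: pmop pwg lhcth usiwr diixg kora nnv kve
Hunk 4: at line 2 remove [lhcth,usiwr] add [utrj,rvfke] -> 8 lines: pmop pwg utrj rvfke diixg kora nnv kve
Hunk 5: at line 1 remove [utrj,rvfke,diixg] add [amh,szip,tuvt] -> 8 lines: pmop pwg amh szip tuvt kora nnv kve
Hunk 6: at line 1 remove [amh,szip] add [taaf,wgrl] -> 8 lines: pmop pwg taaf wgrl tuvt kora nnv kve
Hunk 7: at line 2 remove [wgrl,tuvt,kora] add [elqtn,bhqnn] -> 7 lines: pmop pwg taaf elqtn bhqnn nnv kve
Final line count: 7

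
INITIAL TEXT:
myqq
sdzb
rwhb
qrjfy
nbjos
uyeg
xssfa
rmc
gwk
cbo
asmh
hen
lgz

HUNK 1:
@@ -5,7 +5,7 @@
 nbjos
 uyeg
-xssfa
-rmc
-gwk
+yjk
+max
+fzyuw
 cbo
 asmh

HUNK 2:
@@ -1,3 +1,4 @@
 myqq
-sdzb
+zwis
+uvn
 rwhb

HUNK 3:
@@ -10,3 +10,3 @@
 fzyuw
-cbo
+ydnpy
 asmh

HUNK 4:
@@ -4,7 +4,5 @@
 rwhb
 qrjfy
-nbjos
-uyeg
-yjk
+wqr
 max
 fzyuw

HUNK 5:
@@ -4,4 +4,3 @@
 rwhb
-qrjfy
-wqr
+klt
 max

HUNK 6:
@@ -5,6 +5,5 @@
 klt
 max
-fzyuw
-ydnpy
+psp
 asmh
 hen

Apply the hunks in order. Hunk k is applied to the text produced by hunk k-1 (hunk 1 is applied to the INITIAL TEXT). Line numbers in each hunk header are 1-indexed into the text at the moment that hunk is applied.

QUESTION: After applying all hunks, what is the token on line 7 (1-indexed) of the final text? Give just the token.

Answer: psp

Derivation:
Hunk 1: at line 5 remove [xssfa,rmc,gwk] add [yjk,max,fzyuw] -> 13 lines: myqq sdzb rwhb qrjfy nbjos uyeg yjk max fzyuw cbo asmh hen lgz
Hunk 2: at line 1 remove [sdzb] add [zwis,uvn] -> 14 lines: myqq zwis uvn rwhb qrjfy nbjos uyeg yjk max fzyuw cbo asmh hen lgz
Hunk 3: at line 10 remove [cbo] add [ydnpy] -> 14 lines: myqq zwis uvn rwhb qrjfy nbjos uyeg yjk max fzyuw ydnpy asmh hen lgz
Hunk 4: at line 4 remove [nbjos,uyeg,yjk] add [wqr] -> 12 lines: myqq zwis uvn rwhb qrjfy wqr max fzyuw ydnpy asmh hen lgz
Hunk 5: at line 4 remove [qrjfy,wqr] add [klt] -> 11 lines: myqq zwis uvn rwhb klt max fzyuw ydnpy asmh hen lgz
Hunk 6: at line 5 remove [fzyuw,ydnpy] add [psp] -> 10 lines: myqq zwis uvn rwhb klt max psp asmh hen lgz
Final line 7: psp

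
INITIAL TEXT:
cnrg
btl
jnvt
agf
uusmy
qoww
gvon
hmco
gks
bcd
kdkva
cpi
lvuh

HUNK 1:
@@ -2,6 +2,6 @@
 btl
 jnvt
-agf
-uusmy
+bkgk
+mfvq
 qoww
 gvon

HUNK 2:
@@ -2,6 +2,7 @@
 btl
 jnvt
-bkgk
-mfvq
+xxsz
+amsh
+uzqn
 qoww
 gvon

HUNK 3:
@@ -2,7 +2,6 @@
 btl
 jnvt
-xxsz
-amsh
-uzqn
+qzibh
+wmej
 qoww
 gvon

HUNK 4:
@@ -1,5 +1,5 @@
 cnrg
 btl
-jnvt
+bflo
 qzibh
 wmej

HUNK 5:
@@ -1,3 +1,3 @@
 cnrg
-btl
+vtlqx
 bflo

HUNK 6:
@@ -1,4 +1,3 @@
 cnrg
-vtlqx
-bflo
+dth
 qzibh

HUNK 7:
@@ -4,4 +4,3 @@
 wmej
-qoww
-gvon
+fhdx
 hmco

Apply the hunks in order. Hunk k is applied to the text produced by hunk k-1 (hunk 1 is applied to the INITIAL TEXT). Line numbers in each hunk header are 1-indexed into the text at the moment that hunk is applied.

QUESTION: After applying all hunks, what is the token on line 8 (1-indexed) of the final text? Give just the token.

Answer: bcd

Derivation:
Hunk 1: at line 2 remove [agf,uusmy] add [bkgk,mfvq] -> 13 lines: cnrg btl jnvt bkgk mfvq qoww gvon hmco gks bcd kdkva cpi lvuh
Hunk 2: at line 2 remove [bkgk,mfvq] add [xxsz,amsh,uzqn] -> 14 lines: cnrg btl jnvt xxsz amsh uzqn qoww gvon hmco gks bcd kdkva cpi lvuh
Hunk 3: at line 2 remove [xxsz,amsh,uzqn] add [qzibh,wmej] -> 13 lines: cnrg btl jnvt qzibh wmej qoww gvon hmco gks bcd kdkva cpi lvuh
Hunk 4: at line 1 remove [jnvt] add [bflo] -> 13 lines: cnrg btl bflo qzibh wmej qoww gvon hmco gks bcd kdkva cpi lvuh
Hunk 5: at line 1 remove [btl] add [vtlqx] -> 13 lines: cnrg vtlqx bflo qzibh wmej qoww gvon hmco gks bcd kdkva cpi lvuh
Hunk 6: at line 1 remove [vtlqx,bflo] add [dth] -> 12 lines: cnrg dth qzibh wmej qoww gvon hmco gks bcd kdkva cpi lvuh
Hunk 7: at line 4 remove [qoww,gvon] add [fhdx] -> 11 lines: cnrg dth qzibh wmej fhdx hmco gks bcd kdkva cpi lvuh
Final line 8: bcd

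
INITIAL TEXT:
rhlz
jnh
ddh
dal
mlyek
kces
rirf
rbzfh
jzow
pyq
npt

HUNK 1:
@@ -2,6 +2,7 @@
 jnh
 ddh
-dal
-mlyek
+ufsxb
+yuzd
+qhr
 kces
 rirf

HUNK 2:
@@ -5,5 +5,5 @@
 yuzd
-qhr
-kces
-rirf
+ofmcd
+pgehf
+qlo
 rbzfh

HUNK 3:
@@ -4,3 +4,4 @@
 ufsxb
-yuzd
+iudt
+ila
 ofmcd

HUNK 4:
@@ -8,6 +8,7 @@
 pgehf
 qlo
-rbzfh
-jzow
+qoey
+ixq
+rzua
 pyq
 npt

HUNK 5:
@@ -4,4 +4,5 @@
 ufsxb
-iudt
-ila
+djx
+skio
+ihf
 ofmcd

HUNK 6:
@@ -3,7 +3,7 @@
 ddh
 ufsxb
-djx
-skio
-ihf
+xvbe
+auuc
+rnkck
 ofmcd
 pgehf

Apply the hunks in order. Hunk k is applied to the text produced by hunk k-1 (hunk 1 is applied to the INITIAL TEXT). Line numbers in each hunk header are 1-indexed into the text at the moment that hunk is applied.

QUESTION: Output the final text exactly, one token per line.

Answer: rhlz
jnh
ddh
ufsxb
xvbe
auuc
rnkck
ofmcd
pgehf
qlo
qoey
ixq
rzua
pyq
npt

Derivation:
Hunk 1: at line 2 remove [dal,mlyek] add [ufsxb,yuzd,qhr] -> 12 lines: rhlz jnh ddh ufsxb yuzd qhr kces rirf rbzfh jzow pyq npt
Hunk 2: at line 5 remove [qhr,kces,rirf] add [ofmcd,pgehf,qlo] -> 12 lines: rhlz jnh ddh ufsxb yuzd ofmcd pgehf qlo rbzfh jzow pyq npt
Hunk 3: at line 4 remove [yuzd] add [iudt,ila] -> 13 lines: rhlz jnh ddh ufsxb iudt ila ofmcd pgehf qlo rbzfh jzow pyq npt
Hunk 4: at line 8 remove [rbzfh,jzow] add [qoey,ixq,rzua] -> 14 lines: rhlz jnh ddh ufsxb iudt ila ofmcd pgehf qlo qoey ixq rzua pyq npt
Hunk 5: at line 4 remove [iudt,ila] add [djx,skio,ihf] -> 15 lines: rhlz jnh ddh ufsxb djx skio ihf ofmcd pgehf qlo qoey ixq rzua pyq npt
Hunk 6: at line 3 remove [djx,skio,ihf] add [xvbe,auuc,rnkck] -> 15 lines: rhlz jnh ddh ufsxb xvbe auuc rnkck ofmcd pgehf qlo qoey ixq rzua pyq npt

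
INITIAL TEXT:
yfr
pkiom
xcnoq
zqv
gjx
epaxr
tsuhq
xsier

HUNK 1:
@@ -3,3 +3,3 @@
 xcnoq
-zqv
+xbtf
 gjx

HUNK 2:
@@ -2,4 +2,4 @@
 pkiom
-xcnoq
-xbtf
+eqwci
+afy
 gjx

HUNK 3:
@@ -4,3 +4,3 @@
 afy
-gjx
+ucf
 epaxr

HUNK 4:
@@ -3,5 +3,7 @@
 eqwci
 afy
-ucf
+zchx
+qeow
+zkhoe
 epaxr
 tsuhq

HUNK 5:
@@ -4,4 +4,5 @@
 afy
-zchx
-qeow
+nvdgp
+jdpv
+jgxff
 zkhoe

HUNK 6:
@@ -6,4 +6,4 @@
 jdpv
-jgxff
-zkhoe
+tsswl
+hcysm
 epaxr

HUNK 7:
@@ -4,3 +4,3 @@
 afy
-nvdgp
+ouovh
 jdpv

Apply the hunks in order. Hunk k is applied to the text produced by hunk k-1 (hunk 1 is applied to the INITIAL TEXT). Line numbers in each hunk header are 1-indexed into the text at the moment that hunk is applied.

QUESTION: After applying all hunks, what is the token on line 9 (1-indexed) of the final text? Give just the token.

Answer: epaxr

Derivation:
Hunk 1: at line 3 remove [zqv] add [xbtf] -> 8 lines: yfr pkiom xcnoq xbtf gjx epaxr tsuhq xsier
Hunk 2: at line 2 remove [xcnoq,xbtf] add [eqwci,afy] -> 8 lines: yfr pkiom eqwci afy gjx epaxr tsuhq xsier
Hunk 3: at line 4 remove [gjx] add [ucf] -> 8 lines: yfr pkiom eqwci afy ucf epaxr tsuhq xsier
Hunk 4: at line 3 remove [ucf] add [zchx,qeow,zkhoe] -> 10 lines: yfr pkiom eqwci afy zchx qeow zkhoe epaxr tsuhq xsier
Hunk 5: at line 4 remove [zchx,qeow] add [nvdgp,jdpv,jgxff] -> 11 lines: yfr pkiom eqwci afy nvdgp jdpv jgxff zkhoe epaxr tsuhq xsier
Hunk 6: at line 6 remove [jgxff,zkhoe] add [tsswl,hcysm] -> 11 lines: yfr pkiom eqwci afy nvdgp jdpv tsswl hcysm epaxr tsuhq xsier
Hunk 7: at line 4 remove [nvdgp] add [ouovh] -> 11 lines: yfr pkiom eqwci afy ouovh jdpv tsswl hcysm epaxr tsuhq xsier
Final line 9: epaxr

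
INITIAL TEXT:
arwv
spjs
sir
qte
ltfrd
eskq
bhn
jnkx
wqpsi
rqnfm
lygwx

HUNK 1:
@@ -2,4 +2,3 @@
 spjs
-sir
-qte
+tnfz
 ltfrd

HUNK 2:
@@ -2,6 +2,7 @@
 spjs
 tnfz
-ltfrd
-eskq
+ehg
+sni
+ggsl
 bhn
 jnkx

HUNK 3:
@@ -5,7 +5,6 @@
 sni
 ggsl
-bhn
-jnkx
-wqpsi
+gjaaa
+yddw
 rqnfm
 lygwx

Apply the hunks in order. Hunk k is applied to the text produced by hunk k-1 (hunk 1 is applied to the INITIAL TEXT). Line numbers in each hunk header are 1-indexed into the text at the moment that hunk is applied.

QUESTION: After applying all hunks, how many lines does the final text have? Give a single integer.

Answer: 10

Derivation:
Hunk 1: at line 2 remove [sir,qte] add [tnfz] -> 10 lines: arwv spjs tnfz ltfrd eskq bhn jnkx wqpsi rqnfm lygwx
Hunk 2: at line 2 remove [ltfrd,eskq] add [ehg,sni,ggsl] -> 11 lines: arwv spjs tnfz ehg sni ggsl bhn jnkx wqpsi rqnfm lygwx
Hunk 3: at line 5 remove [bhn,jnkx,wqpsi] add [gjaaa,yddw] -> 10 lines: arwv spjs tnfz ehg sni ggsl gjaaa yddw rqnfm lygwx
Final line count: 10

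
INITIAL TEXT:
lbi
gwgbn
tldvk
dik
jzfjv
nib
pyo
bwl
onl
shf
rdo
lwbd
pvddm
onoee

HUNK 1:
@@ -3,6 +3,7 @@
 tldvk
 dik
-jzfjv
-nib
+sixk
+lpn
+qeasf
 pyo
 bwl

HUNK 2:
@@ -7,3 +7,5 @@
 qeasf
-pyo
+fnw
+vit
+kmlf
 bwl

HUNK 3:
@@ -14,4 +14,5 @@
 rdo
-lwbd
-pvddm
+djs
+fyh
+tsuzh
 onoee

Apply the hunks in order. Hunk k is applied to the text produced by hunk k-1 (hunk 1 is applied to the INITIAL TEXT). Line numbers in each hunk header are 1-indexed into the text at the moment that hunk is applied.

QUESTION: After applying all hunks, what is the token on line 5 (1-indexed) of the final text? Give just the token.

Answer: sixk

Derivation:
Hunk 1: at line 3 remove [jzfjv,nib] add [sixk,lpn,qeasf] -> 15 lines: lbi gwgbn tldvk dik sixk lpn qeasf pyo bwl onl shf rdo lwbd pvddm onoee
Hunk 2: at line 7 remove [pyo] add [fnw,vit,kmlf] -> 17 lines: lbi gwgbn tldvk dik sixk lpn qeasf fnw vit kmlf bwl onl shf rdo lwbd pvddm onoee
Hunk 3: at line 14 remove [lwbd,pvddm] add [djs,fyh,tsuzh] -> 18 lines: lbi gwgbn tldvk dik sixk lpn qeasf fnw vit kmlf bwl onl shf rdo djs fyh tsuzh onoee
Final line 5: sixk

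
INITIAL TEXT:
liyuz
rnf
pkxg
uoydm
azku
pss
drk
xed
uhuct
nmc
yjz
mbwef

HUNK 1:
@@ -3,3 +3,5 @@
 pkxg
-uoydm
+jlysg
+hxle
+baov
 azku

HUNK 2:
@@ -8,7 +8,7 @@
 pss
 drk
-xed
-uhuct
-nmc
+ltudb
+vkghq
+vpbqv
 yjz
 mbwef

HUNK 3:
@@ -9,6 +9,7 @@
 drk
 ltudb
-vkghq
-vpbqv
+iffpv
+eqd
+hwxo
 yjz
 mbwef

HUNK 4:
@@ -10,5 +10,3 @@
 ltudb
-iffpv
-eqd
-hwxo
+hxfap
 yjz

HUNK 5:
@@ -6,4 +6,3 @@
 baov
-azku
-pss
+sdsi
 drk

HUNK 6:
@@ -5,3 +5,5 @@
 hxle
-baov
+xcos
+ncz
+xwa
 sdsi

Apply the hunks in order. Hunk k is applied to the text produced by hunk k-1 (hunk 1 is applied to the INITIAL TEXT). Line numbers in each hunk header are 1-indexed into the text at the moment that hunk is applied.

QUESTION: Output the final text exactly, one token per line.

Answer: liyuz
rnf
pkxg
jlysg
hxle
xcos
ncz
xwa
sdsi
drk
ltudb
hxfap
yjz
mbwef

Derivation:
Hunk 1: at line 3 remove [uoydm] add [jlysg,hxle,baov] -> 14 lines: liyuz rnf pkxg jlysg hxle baov azku pss drk xed uhuct nmc yjz mbwef
Hunk 2: at line 8 remove [xed,uhuct,nmc] add [ltudb,vkghq,vpbqv] -> 14 lines: liyuz rnf pkxg jlysg hxle baov azku pss drk ltudb vkghq vpbqv yjz mbwef
Hunk 3: at line 9 remove [vkghq,vpbqv] add [iffpv,eqd,hwxo] -> 15 lines: liyuz rnf pkxg jlysg hxle baov azku pss drk ltudb iffpv eqd hwxo yjz mbwef
Hunk 4: at line 10 remove [iffpv,eqd,hwxo] add [hxfap] -> 13 lines: liyuz rnf pkxg jlysg hxle baov azku pss drk ltudb hxfap yjz mbwef
Hunk 5: at line 6 remove [azku,pss] add [sdsi] -> 12 lines: liyuz rnf pkxg jlysg hxle baov sdsi drk ltudb hxfap yjz mbwef
Hunk 6: at line 5 remove [baov] add [xcos,ncz,xwa] -> 14 lines: liyuz rnf pkxg jlysg hxle xcos ncz xwa sdsi drk ltudb hxfap yjz mbwef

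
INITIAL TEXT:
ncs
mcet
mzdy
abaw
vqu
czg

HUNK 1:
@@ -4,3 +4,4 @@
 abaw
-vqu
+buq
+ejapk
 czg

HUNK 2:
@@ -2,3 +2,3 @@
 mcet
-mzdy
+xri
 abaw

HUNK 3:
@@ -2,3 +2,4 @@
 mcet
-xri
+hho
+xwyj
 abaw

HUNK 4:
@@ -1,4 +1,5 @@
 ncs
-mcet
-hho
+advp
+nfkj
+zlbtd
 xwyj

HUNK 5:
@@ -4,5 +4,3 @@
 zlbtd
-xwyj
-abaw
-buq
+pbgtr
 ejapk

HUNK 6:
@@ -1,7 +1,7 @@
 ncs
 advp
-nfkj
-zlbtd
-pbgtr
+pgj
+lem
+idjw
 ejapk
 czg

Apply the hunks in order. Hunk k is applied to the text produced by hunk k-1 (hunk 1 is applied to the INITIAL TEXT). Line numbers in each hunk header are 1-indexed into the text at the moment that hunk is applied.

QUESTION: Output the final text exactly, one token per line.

Hunk 1: at line 4 remove [vqu] add [buq,ejapk] -> 7 lines: ncs mcet mzdy abaw buq ejapk czg
Hunk 2: at line 2 remove [mzdy] add [xri] -> 7 lines: ncs mcet xri abaw buq ejapk czg
Hunk 3: at line 2 remove [xri] add [hho,xwyj] -> 8 lines: ncs mcet hho xwyj abaw buq ejapk czg
Hunk 4: at line 1 remove [mcet,hho] add [advp,nfkj,zlbtd] -> 9 lines: ncs advp nfkj zlbtd xwyj abaw buq ejapk czg
Hunk 5: at line 4 remove [xwyj,abaw,buq] add [pbgtr] -> 7 lines: ncs advp nfkj zlbtd pbgtr ejapk czg
Hunk 6: at line 1 remove [nfkj,zlbtd,pbgtr] add [pgj,lem,idjw] -> 7 lines: ncs advp pgj lem idjw ejapk czg

Answer: ncs
advp
pgj
lem
idjw
ejapk
czg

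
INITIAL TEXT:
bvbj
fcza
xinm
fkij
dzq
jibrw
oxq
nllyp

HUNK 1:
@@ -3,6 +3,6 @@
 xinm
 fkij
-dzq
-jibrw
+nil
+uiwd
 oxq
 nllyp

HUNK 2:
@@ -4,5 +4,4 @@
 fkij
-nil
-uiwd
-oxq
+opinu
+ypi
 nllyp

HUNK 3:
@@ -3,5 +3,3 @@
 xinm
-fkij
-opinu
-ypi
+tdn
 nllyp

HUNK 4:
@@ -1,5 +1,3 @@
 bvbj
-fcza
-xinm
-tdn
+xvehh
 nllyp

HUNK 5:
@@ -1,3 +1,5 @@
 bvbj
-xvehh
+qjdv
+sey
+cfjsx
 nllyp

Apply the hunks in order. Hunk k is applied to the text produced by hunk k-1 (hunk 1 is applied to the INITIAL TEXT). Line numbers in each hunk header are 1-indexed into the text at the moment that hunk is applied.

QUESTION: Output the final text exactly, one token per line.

Hunk 1: at line 3 remove [dzq,jibrw] add [nil,uiwd] -> 8 lines: bvbj fcza xinm fkij nil uiwd oxq nllyp
Hunk 2: at line 4 remove [nil,uiwd,oxq] add [opinu,ypi] -> 7 lines: bvbj fcza xinm fkij opinu ypi nllyp
Hunk 3: at line 3 remove [fkij,opinu,ypi] add [tdn] -> 5 lines: bvbj fcza xinm tdn nllyp
Hunk 4: at line 1 remove [fcza,xinm,tdn] add [xvehh] -> 3 lines: bvbj xvehh nllyp
Hunk 5: at line 1 remove [xvehh] add [qjdv,sey,cfjsx] -> 5 lines: bvbj qjdv sey cfjsx nllyp

Answer: bvbj
qjdv
sey
cfjsx
nllyp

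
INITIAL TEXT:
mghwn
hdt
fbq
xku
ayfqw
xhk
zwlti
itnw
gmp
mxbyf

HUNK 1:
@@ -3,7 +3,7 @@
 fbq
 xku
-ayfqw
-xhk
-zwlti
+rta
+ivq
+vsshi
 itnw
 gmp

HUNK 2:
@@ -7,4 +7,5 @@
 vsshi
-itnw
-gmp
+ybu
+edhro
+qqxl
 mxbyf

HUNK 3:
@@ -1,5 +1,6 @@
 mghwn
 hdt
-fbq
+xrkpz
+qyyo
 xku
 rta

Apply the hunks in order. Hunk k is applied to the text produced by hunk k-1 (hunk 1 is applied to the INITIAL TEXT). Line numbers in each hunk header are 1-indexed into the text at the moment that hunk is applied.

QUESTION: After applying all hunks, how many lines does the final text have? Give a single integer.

Answer: 12

Derivation:
Hunk 1: at line 3 remove [ayfqw,xhk,zwlti] add [rta,ivq,vsshi] -> 10 lines: mghwn hdt fbq xku rta ivq vsshi itnw gmp mxbyf
Hunk 2: at line 7 remove [itnw,gmp] add [ybu,edhro,qqxl] -> 11 lines: mghwn hdt fbq xku rta ivq vsshi ybu edhro qqxl mxbyf
Hunk 3: at line 1 remove [fbq] add [xrkpz,qyyo] -> 12 lines: mghwn hdt xrkpz qyyo xku rta ivq vsshi ybu edhro qqxl mxbyf
Final line count: 12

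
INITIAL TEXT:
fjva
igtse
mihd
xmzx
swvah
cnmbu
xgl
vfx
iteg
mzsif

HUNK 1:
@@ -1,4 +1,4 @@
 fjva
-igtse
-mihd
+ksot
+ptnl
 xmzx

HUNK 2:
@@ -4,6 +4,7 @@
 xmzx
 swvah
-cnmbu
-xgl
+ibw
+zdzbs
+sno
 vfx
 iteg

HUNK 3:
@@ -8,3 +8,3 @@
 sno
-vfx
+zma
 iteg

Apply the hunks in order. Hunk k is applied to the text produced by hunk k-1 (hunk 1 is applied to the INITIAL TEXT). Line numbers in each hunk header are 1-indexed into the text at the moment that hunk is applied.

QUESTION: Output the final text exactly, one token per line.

Answer: fjva
ksot
ptnl
xmzx
swvah
ibw
zdzbs
sno
zma
iteg
mzsif

Derivation:
Hunk 1: at line 1 remove [igtse,mihd] add [ksot,ptnl] -> 10 lines: fjva ksot ptnl xmzx swvah cnmbu xgl vfx iteg mzsif
Hunk 2: at line 4 remove [cnmbu,xgl] add [ibw,zdzbs,sno] -> 11 lines: fjva ksot ptnl xmzx swvah ibw zdzbs sno vfx iteg mzsif
Hunk 3: at line 8 remove [vfx] add [zma] -> 11 lines: fjva ksot ptnl xmzx swvah ibw zdzbs sno zma iteg mzsif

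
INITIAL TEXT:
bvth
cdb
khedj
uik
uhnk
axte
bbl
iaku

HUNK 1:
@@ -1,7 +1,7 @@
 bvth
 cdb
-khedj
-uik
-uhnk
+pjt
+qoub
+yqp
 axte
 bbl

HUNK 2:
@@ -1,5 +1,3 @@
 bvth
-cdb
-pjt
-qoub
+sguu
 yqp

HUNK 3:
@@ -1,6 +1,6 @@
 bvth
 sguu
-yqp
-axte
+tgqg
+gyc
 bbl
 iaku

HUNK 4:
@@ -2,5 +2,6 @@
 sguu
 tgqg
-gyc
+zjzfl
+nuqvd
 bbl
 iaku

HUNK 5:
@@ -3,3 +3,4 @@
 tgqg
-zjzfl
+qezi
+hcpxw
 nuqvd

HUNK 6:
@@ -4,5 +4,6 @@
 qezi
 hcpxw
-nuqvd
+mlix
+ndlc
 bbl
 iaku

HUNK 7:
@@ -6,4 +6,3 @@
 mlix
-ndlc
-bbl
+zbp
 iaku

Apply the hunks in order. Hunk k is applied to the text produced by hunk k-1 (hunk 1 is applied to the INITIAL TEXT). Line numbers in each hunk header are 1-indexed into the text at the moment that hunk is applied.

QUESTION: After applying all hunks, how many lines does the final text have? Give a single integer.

Answer: 8

Derivation:
Hunk 1: at line 1 remove [khedj,uik,uhnk] add [pjt,qoub,yqp] -> 8 lines: bvth cdb pjt qoub yqp axte bbl iaku
Hunk 2: at line 1 remove [cdb,pjt,qoub] add [sguu] -> 6 lines: bvth sguu yqp axte bbl iaku
Hunk 3: at line 1 remove [yqp,axte] add [tgqg,gyc] -> 6 lines: bvth sguu tgqg gyc bbl iaku
Hunk 4: at line 2 remove [gyc] add [zjzfl,nuqvd] -> 7 lines: bvth sguu tgqg zjzfl nuqvd bbl iaku
Hunk 5: at line 3 remove [zjzfl] add [qezi,hcpxw] -> 8 lines: bvth sguu tgqg qezi hcpxw nuqvd bbl iaku
Hunk 6: at line 4 remove [nuqvd] add [mlix,ndlc] -> 9 lines: bvth sguu tgqg qezi hcpxw mlix ndlc bbl iaku
Hunk 7: at line 6 remove [ndlc,bbl] add [zbp] -> 8 lines: bvth sguu tgqg qezi hcpxw mlix zbp iaku
Final line count: 8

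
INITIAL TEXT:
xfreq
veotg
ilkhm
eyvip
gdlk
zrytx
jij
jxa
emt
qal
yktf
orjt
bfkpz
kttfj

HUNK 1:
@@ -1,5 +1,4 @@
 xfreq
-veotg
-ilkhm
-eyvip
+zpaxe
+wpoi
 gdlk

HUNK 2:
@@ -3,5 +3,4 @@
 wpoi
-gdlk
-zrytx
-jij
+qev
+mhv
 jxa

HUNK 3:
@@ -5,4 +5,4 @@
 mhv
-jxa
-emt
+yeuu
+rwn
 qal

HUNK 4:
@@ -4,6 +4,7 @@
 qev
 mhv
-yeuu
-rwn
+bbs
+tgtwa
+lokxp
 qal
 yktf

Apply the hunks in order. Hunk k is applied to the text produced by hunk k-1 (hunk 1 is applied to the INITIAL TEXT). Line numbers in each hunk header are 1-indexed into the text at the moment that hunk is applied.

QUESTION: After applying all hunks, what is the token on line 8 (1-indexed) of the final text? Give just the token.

Hunk 1: at line 1 remove [veotg,ilkhm,eyvip] add [zpaxe,wpoi] -> 13 lines: xfreq zpaxe wpoi gdlk zrytx jij jxa emt qal yktf orjt bfkpz kttfj
Hunk 2: at line 3 remove [gdlk,zrytx,jij] add [qev,mhv] -> 12 lines: xfreq zpaxe wpoi qev mhv jxa emt qal yktf orjt bfkpz kttfj
Hunk 3: at line 5 remove [jxa,emt] add [yeuu,rwn] -> 12 lines: xfreq zpaxe wpoi qev mhv yeuu rwn qal yktf orjt bfkpz kttfj
Hunk 4: at line 4 remove [yeuu,rwn] add [bbs,tgtwa,lokxp] -> 13 lines: xfreq zpaxe wpoi qev mhv bbs tgtwa lokxp qal yktf orjt bfkpz kttfj
Final line 8: lokxp

Answer: lokxp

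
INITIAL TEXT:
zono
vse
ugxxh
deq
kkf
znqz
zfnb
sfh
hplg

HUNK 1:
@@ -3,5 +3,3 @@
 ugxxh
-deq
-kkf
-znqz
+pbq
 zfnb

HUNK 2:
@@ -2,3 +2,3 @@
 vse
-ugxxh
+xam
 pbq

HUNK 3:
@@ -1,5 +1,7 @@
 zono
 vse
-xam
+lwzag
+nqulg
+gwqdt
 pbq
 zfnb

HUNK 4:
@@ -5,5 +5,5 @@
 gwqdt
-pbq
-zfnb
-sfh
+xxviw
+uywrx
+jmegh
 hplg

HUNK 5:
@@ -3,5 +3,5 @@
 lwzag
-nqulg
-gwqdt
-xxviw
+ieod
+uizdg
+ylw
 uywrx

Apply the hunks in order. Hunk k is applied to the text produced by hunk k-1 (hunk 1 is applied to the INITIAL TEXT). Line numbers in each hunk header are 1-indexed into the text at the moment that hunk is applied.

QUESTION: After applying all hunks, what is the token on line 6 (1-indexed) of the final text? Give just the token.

Hunk 1: at line 3 remove [deq,kkf,znqz] add [pbq] -> 7 lines: zono vse ugxxh pbq zfnb sfh hplg
Hunk 2: at line 2 remove [ugxxh] add [xam] -> 7 lines: zono vse xam pbq zfnb sfh hplg
Hunk 3: at line 1 remove [xam] add [lwzag,nqulg,gwqdt] -> 9 lines: zono vse lwzag nqulg gwqdt pbq zfnb sfh hplg
Hunk 4: at line 5 remove [pbq,zfnb,sfh] add [xxviw,uywrx,jmegh] -> 9 lines: zono vse lwzag nqulg gwqdt xxviw uywrx jmegh hplg
Hunk 5: at line 3 remove [nqulg,gwqdt,xxviw] add [ieod,uizdg,ylw] -> 9 lines: zono vse lwzag ieod uizdg ylw uywrx jmegh hplg
Final line 6: ylw

Answer: ylw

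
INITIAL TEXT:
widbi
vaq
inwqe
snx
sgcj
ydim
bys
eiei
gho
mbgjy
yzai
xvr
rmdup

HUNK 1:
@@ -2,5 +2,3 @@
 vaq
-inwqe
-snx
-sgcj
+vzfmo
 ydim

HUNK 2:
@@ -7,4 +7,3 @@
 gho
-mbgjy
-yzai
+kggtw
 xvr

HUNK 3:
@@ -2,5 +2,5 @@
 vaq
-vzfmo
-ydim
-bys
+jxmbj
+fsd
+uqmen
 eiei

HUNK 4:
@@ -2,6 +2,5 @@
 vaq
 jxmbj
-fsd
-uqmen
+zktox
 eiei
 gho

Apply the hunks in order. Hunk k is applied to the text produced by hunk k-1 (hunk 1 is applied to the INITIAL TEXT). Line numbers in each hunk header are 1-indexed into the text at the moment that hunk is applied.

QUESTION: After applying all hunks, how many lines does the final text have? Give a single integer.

Hunk 1: at line 2 remove [inwqe,snx,sgcj] add [vzfmo] -> 11 lines: widbi vaq vzfmo ydim bys eiei gho mbgjy yzai xvr rmdup
Hunk 2: at line 7 remove [mbgjy,yzai] add [kggtw] -> 10 lines: widbi vaq vzfmo ydim bys eiei gho kggtw xvr rmdup
Hunk 3: at line 2 remove [vzfmo,ydim,bys] add [jxmbj,fsd,uqmen] -> 10 lines: widbi vaq jxmbj fsd uqmen eiei gho kggtw xvr rmdup
Hunk 4: at line 2 remove [fsd,uqmen] add [zktox] -> 9 lines: widbi vaq jxmbj zktox eiei gho kggtw xvr rmdup
Final line count: 9

Answer: 9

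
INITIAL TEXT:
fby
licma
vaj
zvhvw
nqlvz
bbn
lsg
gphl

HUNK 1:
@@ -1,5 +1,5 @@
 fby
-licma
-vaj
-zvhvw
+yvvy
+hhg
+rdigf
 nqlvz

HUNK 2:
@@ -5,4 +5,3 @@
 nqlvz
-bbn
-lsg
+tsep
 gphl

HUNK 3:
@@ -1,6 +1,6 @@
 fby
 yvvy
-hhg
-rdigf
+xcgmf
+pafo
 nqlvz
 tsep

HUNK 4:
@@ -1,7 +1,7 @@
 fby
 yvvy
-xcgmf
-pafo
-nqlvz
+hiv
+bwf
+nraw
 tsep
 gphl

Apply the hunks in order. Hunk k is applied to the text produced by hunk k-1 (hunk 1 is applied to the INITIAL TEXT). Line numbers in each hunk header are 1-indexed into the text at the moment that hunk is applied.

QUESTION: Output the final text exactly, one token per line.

Answer: fby
yvvy
hiv
bwf
nraw
tsep
gphl

Derivation:
Hunk 1: at line 1 remove [licma,vaj,zvhvw] add [yvvy,hhg,rdigf] -> 8 lines: fby yvvy hhg rdigf nqlvz bbn lsg gphl
Hunk 2: at line 5 remove [bbn,lsg] add [tsep] -> 7 lines: fby yvvy hhg rdigf nqlvz tsep gphl
Hunk 3: at line 1 remove [hhg,rdigf] add [xcgmf,pafo] -> 7 lines: fby yvvy xcgmf pafo nqlvz tsep gphl
Hunk 4: at line 1 remove [xcgmf,pafo,nqlvz] add [hiv,bwf,nraw] -> 7 lines: fby yvvy hiv bwf nraw tsep gphl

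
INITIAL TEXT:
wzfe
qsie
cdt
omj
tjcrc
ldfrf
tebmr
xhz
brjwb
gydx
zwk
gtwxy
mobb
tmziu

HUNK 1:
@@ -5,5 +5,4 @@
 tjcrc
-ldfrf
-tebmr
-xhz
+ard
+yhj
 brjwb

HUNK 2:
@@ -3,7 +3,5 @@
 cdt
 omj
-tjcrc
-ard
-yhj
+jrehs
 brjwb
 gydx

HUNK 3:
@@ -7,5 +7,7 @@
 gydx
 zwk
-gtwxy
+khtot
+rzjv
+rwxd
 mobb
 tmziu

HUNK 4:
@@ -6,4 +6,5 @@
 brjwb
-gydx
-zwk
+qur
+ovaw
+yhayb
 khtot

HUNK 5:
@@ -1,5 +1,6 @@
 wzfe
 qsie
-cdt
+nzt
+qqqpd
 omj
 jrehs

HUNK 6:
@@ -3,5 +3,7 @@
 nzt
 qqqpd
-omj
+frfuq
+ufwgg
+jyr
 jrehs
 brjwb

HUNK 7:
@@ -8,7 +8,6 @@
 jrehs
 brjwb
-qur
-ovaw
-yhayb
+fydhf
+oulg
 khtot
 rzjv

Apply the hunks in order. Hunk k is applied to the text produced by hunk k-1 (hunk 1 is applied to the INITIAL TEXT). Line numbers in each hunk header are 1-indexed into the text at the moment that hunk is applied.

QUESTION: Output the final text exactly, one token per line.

Answer: wzfe
qsie
nzt
qqqpd
frfuq
ufwgg
jyr
jrehs
brjwb
fydhf
oulg
khtot
rzjv
rwxd
mobb
tmziu

Derivation:
Hunk 1: at line 5 remove [ldfrf,tebmr,xhz] add [ard,yhj] -> 13 lines: wzfe qsie cdt omj tjcrc ard yhj brjwb gydx zwk gtwxy mobb tmziu
Hunk 2: at line 3 remove [tjcrc,ard,yhj] add [jrehs] -> 11 lines: wzfe qsie cdt omj jrehs brjwb gydx zwk gtwxy mobb tmziu
Hunk 3: at line 7 remove [gtwxy] add [khtot,rzjv,rwxd] -> 13 lines: wzfe qsie cdt omj jrehs brjwb gydx zwk khtot rzjv rwxd mobb tmziu
Hunk 4: at line 6 remove [gydx,zwk] add [qur,ovaw,yhayb] -> 14 lines: wzfe qsie cdt omj jrehs brjwb qur ovaw yhayb khtot rzjv rwxd mobb tmziu
Hunk 5: at line 1 remove [cdt] add [nzt,qqqpd] -> 15 lines: wzfe qsie nzt qqqpd omj jrehs brjwb qur ovaw yhayb khtot rzjv rwxd mobb tmziu
Hunk 6: at line 3 remove [omj] add [frfuq,ufwgg,jyr] -> 17 lines: wzfe qsie nzt qqqpd frfuq ufwgg jyr jrehs brjwb qur ovaw yhayb khtot rzjv rwxd mobb tmziu
Hunk 7: at line 8 remove [qur,ovaw,yhayb] add [fydhf,oulg] -> 16 lines: wzfe qsie nzt qqqpd frfuq ufwgg jyr jrehs brjwb fydhf oulg khtot rzjv rwxd mobb tmziu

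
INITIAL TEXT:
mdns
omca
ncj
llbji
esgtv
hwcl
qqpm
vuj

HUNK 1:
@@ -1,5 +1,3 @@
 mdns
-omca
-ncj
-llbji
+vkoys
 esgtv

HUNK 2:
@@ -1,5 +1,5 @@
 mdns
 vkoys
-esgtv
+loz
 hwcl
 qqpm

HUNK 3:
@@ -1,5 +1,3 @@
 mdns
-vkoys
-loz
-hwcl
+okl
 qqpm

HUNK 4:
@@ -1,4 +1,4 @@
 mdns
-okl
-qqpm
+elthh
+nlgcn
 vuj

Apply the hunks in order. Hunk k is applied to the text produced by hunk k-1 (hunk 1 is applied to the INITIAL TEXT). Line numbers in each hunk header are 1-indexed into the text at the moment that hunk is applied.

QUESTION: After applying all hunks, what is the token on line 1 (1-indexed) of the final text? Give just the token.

Hunk 1: at line 1 remove [omca,ncj,llbji] add [vkoys] -> 6 lines: mdns vkoys esgtv hwcl qqpm vuj
Hunk 2: at line 1 remove [esgtv] add [loz] -> 6 lines: mdns vkoys loz hwcl qqpm vuj
Hunk 3: at line 1 remove [vkoys,loz,hwcl] add [okl] -> 4 lines: mdns okl qqpm vuj
Hunk 4: at line 1 remove [okl,qqpm] add [elthh,nlgcn] -> 4 lines: mdns elthh nlgcn vuj
Final line 1: mdns

Answer: mdns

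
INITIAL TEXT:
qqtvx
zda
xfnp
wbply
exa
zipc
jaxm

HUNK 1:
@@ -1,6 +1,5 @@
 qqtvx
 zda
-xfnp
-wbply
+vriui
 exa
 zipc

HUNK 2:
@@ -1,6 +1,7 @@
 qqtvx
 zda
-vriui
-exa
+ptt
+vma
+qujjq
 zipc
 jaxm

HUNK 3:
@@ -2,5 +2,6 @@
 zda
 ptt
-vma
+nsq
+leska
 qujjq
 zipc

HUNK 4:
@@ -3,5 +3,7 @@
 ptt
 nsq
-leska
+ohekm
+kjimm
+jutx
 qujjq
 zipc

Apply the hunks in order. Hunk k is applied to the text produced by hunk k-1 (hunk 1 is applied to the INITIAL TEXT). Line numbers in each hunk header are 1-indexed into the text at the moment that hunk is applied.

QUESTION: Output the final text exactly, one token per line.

Answer: qqtvx
zda
ptt
nsq
ohekm
kjimm
jutx
qujjq
zipc
jaxm

Derivation:
Hunk 1: at line 1 remove [xfnp,wbply] add [vriui] -> 6 lines: qqtvx zda vriui exa zipc jaxm
Hunk 2: at line 1 remove [vriui,exa] add [ptt,vma,qujjq] -> 7 lines: qqtvx zda ptt vma qujjq zipc jaxm
Hunk 3: at line 2 remove [vma] add [nsq,leska] -> 8 lines: qqtvx zda ptt nsq leska qujjq zipc jaxm
Hunk 4: at line 3 remove [leska] add [ohekm,kjimm,jutx] -> 10 lines: qqtvx zda ptt nsq ohekm kjimm jutx qujjq zipc jaxm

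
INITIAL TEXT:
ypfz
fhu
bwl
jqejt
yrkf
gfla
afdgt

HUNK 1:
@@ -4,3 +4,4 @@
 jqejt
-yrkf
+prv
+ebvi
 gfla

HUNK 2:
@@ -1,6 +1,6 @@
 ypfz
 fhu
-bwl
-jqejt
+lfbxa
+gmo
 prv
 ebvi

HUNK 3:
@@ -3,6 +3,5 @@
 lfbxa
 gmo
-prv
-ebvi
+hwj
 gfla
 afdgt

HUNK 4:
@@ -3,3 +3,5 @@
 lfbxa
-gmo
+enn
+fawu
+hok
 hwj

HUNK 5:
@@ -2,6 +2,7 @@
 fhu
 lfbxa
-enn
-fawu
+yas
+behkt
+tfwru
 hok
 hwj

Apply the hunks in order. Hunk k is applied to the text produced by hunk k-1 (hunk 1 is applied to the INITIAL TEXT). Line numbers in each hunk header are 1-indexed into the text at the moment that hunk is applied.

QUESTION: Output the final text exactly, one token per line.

Hunk 1: at line 4 remove [yrkf] add [prv,ebvi] -> 8 lines: ypfz fhu bwl jqejt prv ebvi gfla afdgt
Hunk 2: at line 1 remove [bwl,jqejt] add [lfbxa,gmo] -> 8 lines: ypfz fhu lfbxa gmo prv ebvi gfla afdgt
Hunk 3: at line 3 remove [prv,ebvi] add [hwj] -> 7 lines: ypfz fhu lfbxa gmo hwj gfla afdgt
Hunk 4: at line 3 remove [gmo] add [enn,fawu,hok] -> 9 lines: ypfz fhu lfbxa enn fawu hok hwj gfla afdgt
Hunk 5: at line 2 remove [enn,fawu] add [yas,behkt,tfwru] -> 10 lines: ypfz fhu lfbxa yas behkt tfwru hok hwj gfla afdgt

Answer: ypfz
fhu
lfbxa
yas
behkt
tfwru
hok
hwj
gfla
afdgt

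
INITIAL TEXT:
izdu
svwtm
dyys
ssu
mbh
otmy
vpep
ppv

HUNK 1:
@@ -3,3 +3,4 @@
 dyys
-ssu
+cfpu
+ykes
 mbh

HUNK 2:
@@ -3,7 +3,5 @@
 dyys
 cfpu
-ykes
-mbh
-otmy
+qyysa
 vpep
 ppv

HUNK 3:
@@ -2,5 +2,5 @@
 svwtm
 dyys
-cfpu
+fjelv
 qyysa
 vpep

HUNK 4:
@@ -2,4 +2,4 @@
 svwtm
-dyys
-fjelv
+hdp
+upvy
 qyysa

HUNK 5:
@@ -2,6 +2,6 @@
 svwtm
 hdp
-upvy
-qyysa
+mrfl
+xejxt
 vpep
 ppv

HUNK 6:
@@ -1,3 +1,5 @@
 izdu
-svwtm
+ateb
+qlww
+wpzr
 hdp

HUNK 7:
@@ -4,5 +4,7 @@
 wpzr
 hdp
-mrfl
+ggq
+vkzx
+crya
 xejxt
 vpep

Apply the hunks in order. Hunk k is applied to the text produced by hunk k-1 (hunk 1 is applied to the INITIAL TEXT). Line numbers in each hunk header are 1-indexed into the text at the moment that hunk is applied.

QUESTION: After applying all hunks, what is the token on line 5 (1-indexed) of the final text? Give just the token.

Answer: hdp

Derivation:
Hunk 1: at line 3 remove [ssu] add [cfpu,ykes] -> 9 lines: izdu svwtm dyys cfpu ykes mbh otmy vpep ppv
Hunk 2: at line 3 remove [ykes,mbh,otmy] add [qyysa] -> 7 lines: izdu svwtm dyys cfpu qyysa vpep ppv
Hunk 3: at line 2 remove [cfpu] add [fjelv] -> 7 lines: izdu svwtm dyys fjelv qyysa vpep ppv
Hunk 4: at line 2 remove [dyys,fjelv] add [hdp,upvy] -> 7 lines: izdu svwtm hdp upvy qyysa vpep ppv
Hunk 5: at line 2 remove [upvy,qyysa] add [mrfl,xejxt] -> 7 lines: izdu svwtm hdp mrfl xejxt vpep ppv
Hunk 6: at line 1 remove [svwtm] add [ateb,qlww,wpzr] -> 9 lines: izdu ateb qlww wpzr hdp mrfl xejxt vpep ppv
Hunk 7: at line 4 remove [mrfl] add [ggq,vkzx,crya] -> 11 lines: izdu ateb qlww wpzr hdp ggq vkzx crya xejxt vpep ppv
Final line 5: hdp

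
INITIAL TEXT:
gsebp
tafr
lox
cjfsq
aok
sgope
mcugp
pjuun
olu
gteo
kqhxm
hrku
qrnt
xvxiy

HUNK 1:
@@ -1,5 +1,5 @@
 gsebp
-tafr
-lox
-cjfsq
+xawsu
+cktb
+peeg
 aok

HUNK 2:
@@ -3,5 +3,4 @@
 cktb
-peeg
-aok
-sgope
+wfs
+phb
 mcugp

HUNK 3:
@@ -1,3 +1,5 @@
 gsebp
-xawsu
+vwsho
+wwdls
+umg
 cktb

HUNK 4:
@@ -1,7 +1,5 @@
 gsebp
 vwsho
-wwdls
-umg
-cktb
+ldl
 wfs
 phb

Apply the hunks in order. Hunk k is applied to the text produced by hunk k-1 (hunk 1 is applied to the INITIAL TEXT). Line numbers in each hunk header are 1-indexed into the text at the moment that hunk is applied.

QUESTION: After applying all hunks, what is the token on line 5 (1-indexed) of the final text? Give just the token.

Hunk 1: at line 1 remove [tafr,lox,cjfsq] add [xawsu,cktb,peeg] -> 14 lines: gsebp xawsu cktb peeg aok sgope mcugp pjuun olu gteo kqhxm hrku qrnt xvxiy
Hunk 2: at line 3 remove [peeg,aok,sgope] add [wfs,phb] -> 13 lines: gsebp xawsu cktb wfs phb mcugp pjuun olu gteo kqhxm hrku qrnt xvxiy
Hunk 3: at line 1 remove [xawsu] add [vwsho,wwdls,umg] -> 15 lines: gsebp vwsho wwdls umg cktb wfs phb mcugp pjuun olu gteo kqhxm hrku qrnt xvxiy
Hunk 4: at line 1 remove [wwdls,umg,cktb] add [ldl] -> 13 lines: gsebp vwsho ldl wfs phb mcugp pjuun olu gteo kqhxm hrku qrnt xvxiy
Final line 5: phb

Answer: phb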